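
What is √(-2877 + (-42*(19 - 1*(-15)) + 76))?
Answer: I*√4229 ≈ 65.031*I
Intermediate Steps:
√(-2877 + (-42*(19 - 1*(-15)) + 76)) = √(-2877 + (-42*(19 + 15) + 76)) = √(-2877 + (-42*34 + 76)) = √(-2877 + (-1428 + 76)) = √(-2877 - 1352) = √(-4229) = I*√4229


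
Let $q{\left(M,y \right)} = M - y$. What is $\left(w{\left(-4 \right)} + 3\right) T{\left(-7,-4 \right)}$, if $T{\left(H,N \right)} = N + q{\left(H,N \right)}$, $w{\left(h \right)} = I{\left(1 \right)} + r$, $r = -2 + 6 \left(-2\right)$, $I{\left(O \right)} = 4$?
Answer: $49$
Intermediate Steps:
$r = -14$ ($r = -2 - 12 = -14$)
$w{\left(h \right)} = -10$ ($w{\left(h \right)} = 4 - 14 = -10$)
$T{\left(H,N \right)} = H$ ($T{\left(H,N \right)} = N + \left(H - N\right) = H$)
$\left(w{\left(-4 \right)} + 3\right) T{\left(-7,-4 \right)} = \left(-10 + 3\right) \left(-7\right) = \left(-7\right) \left(-7\right) = 49$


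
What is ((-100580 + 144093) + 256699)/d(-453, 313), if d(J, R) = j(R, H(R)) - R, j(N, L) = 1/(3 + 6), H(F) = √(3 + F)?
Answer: -61407/64 ≈ -959.48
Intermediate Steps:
j(N, L) = ⅑ (j(N, L) = 1/9 = ⅑)
d(J, R) = ⅑ - R
((-100580 + 144093) + 256699)/d(-453, 313) = ((-100580 + 144093) + 256699)/(⅑ - 1*313) = (43513 + 256699)/(⅑ - 313) = 300212/(-2816/9) = 300212*(-9/2816) = -61407/64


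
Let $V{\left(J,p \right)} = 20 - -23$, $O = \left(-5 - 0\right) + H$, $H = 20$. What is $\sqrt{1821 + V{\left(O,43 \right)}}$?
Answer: $2 \sqrt{466} \approx 43.174$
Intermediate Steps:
$O = 15$ ($O = \left(-5 - 0\right) + 20 = \left(-5 + 0\right) + 20 = -5 + 20 = 15$)
$V{\left(J,p \right)} = 43$ ($V{\left(J,p \right)} = 20 + 23 = 43$)
$\sqrt{1821 + V{\left(O,43 \right)}} = \sqrt{1821 + 43} = \sqrt{1864} = 2 \sqrt{466}$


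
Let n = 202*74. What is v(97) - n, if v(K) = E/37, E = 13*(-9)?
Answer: -553193/37 ≈ -14951.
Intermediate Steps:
E = -117
v(K) = -117/37
n = 14948
v(97) - n = -117/37 - 1*14948 = -117/37 - 14948 = -553193/37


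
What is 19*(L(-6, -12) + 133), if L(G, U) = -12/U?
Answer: 2546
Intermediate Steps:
19*(L(-6, -12) + 133) = 19*(-12/(-12) + 133) = 19*(-12*(-1/12) + 133) = 19*(1 + 133) = 19*134 = 2546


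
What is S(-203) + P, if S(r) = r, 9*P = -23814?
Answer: -2849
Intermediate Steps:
P = -2646 (P = (⅑)*(-23814) = -2646)
S(-203) + P = -203 - 2646 = -2849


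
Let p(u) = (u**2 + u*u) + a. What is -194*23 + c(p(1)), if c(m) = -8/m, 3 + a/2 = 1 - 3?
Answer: -4461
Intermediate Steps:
a = -10 (a = -6 + 2*(1 - 3) = -6 + 2*(-2) = -6 - 4 = -10)
p(u) = -10 + 2*u**2 (p(u) = (u**2 + u*u) - 10 = (u**2 + u**2) - 10 = 2*u**2 - 10 = -10 + 2*u**2)
-194*23 + c(p(1)) = -194*23 - 8/(-10 + 2*1**2) = -4462 - 8/(-10 + 2*1) = -4462 - 8/(-10 + 2) = -4462 - 8/(-8) = -4462 - 8*(-1/8) = -4462 + 1 = -4461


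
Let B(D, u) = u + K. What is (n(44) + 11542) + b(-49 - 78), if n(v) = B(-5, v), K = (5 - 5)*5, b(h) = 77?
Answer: 11663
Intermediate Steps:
K = 0 (K = 0*5 = 0)
B(D, u) = u (B(D, u) = u + 0 = u)
n(v) = v
(n(44) + 11542) + b(-49 - 78) = (44 + 11542) + 77 = 11586 + 77 = 11663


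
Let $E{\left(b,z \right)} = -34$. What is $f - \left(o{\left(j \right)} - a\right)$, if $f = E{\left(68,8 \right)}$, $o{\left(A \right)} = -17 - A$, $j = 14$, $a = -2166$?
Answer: $-2169$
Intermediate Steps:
$f = -34$
$f - \left(o{\left(j \right)} - a\right) = -34 - \left(\left(-17 - 14\right) - -2166\right) = -34 - \left(\left(-17 - 14\right) + 2166\right) = -34 - \left(-31 + 2166\right) = -34 - 2135 = -2169$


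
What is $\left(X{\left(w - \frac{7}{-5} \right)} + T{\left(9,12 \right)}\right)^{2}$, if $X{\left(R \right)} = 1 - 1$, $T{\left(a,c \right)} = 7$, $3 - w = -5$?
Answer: $49$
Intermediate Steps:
$w = 8$ ($w = 3 - -5 = 3 + 5 = 8$)
$X{\left(R \right)} = 0$
$\left(X{\left(w - \frac{7}{-5} \right)} + T{\left(9,12 \right)}\right)^{2} = \left(0 + 7\right)^{2} = 7^{2} = 49$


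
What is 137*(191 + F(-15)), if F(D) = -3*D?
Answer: 32332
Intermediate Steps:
137*(191 + F(-15)) = 137*(191 - 3*(-15)) = 137*(191 + 45) = 137*236 = 32332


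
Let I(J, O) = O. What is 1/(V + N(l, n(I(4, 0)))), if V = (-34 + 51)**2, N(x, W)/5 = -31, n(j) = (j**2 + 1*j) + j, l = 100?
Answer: 1/134 ≈ 0.0074627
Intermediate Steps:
n(j) = j**2 + 2*j (n(j) = (j**2 + j) + j = (j + j**2) + j = j**2 + 2*j)
N(x, W) = -155 (N(x, W) = 5*(-31) = -155)
V = 289 (V = 17**2 = 289)
1/(V + N(l, n(I(4, 0)))) = 1/(289 - 155) = 1/134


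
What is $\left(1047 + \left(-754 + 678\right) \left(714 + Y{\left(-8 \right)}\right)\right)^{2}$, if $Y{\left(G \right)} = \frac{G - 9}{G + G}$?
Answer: $\frac{45450402481}{16} \approx 2.8406 \cdot 10^{9}$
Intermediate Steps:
$Y{\left(G \right)} = \frac{-9 + G}{2 G}$
$\left(1047 + \left(-754 + 678\right) \left(714 + Y{\left(-8 \right)}\right)\right)^{2} = \left(1047 + \left(-754 + 678\right) \left(714 + \frac{-9 - 8}{2 \left(-8\right)}\right)\right)^{2} = \left(1047 - 76 \left(714 + \frac{1}{2} \left(- \frac{1}{8}\right) \left(-17\right)\right)\right)^{2} = \left(1047 - 76 \left(714 + \frac{17}{16}\right)\right)^{2} = \left(1047 - \frac{217379}{4}\right)^{2} = \left(- \frac{213191}{4}\right)^{2} = \frac{45450402481}{16}$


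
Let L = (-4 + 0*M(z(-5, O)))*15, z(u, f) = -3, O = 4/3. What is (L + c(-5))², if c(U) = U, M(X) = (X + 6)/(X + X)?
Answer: 4225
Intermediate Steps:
O = 4/3 (O = 4*(⅓) = 4/3 ≈ 1.3333)
M(X) = (6 + X)/(2*X) (M(X) = (6 + X)/((2*X)) = (6 + X)*(1/(2*X)) = (6 + X)/(2*X))
L = -60 (L = (-4 + 0*((½)*(6 - 3)/(-3)))*15 = (-4 + 0*((½)*(-⅓)*3))*15 = (-4 + 0*(-½))*15 = (-4 + 0)*15 = -4*15 = -60)
(L + c(-5))² = (-60 - 5)² = (-65)² = 4225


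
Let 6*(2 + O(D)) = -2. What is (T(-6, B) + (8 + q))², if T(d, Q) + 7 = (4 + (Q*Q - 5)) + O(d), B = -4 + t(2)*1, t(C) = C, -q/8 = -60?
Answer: 2088025/9 ≈ 2.3200e+5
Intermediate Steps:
q = 480 (q = -8*(-60) = 480)
O(D) = -7/3 (O(D) = -2 + (⅙)*(-2) = -2 - ⅓ = -7/3)
B = -2 (B = -4 + 2*1 = -4 + 2 = -2)
T(d, Q) = -31/3 + Q² (T(d, Q) = -7 + ((4 + (Q*Q - 5)) - 7/3) = -7 + ((4 + (Q² - 5)) - 7/3) = -7 + ((4 + (-5 + Q²)) - 7/3) = -7 + ((-1 + Q²) - 7/3) = -7 + (-10/3 + Q²) = -31/3 + Q²)
(T(-6, B) + (8 + q))² = ((-31/3 + (-2)²) + (8 + 480))² = ((-31/3 + 4) + 488)² = (-19/3 + 488)² = (1445/3)² = 2088025/9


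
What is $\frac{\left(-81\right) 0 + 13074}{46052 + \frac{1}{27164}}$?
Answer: $\frac{355142136}{1250956529} \approx 0.2839$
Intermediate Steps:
$\frac{\left(-81\right) 0 + 13074}{46052 + \frac{1}{27164}} = \frac{0 + 13074}{46052 + \frac{1}{27164}} = \frac{13074}{\frac{1250956529}{27164}} = 13074 \cdot \frac{27164}{1250956529} = \frac{355142136}{1250956529}$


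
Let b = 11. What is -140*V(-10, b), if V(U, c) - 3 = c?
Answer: -1960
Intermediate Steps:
V(U, c) = 3 + c
-140*V(-10, b) = -140*(3 + 11) = -140*14 = -1960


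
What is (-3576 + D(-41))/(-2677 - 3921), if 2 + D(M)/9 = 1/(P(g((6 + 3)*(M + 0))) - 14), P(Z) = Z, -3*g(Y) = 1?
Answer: 154569/283714 ≈ 0.54481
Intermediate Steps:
g(Y) = -⅓ (g(Y) = -⅓*1 = -⅓)
D(M) = -801/43 (D(M) = -18 + 9/(-⅓ - 14) = -18 + 9/(-43/3) = -18 + 9*(-3/43) = -18 - 27/43 = -801/43)
(-3576 + D(-41))/(-2677 - 3921) = (-3576 - 801/43)/(-2677 - 3921) = -154569/43/(-6598) = -154569/43*(-1/6598) = 154569/283714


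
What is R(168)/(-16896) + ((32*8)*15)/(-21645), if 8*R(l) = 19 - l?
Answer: -3820889/21671936 ≈ -0.17631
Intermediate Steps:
R(l) = 19/8 - l/8 (R(l) = (19 - l)/8 = 19/8 - l/8)
R(168)/(-16896) + ((32*8)*15)/(-21645) = (19/8 - ⅛*168)/(-16896) + ((32*8)*15)/(-21645) = (19/8 - 21)*(-1/16896) + (256*15)*(-1/21645) = -149/8*(-1/16896) + 3840*(-1/21645) = 149/135168 - 256/1443 = -3820889/21671936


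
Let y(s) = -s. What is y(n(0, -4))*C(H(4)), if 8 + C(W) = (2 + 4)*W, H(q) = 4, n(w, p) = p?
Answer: 64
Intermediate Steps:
C(W) = -8 + 6*W (C(W) = -8 + (2 + 4)*W = -8 + 6*W)
y(n(0, -4))*C(H(4)) = (-1*(-4))*(-8 + 6*4) = 4*(-8 + 24) = 4*16 = 64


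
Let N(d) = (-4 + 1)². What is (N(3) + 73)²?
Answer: 6724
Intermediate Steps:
N(d) = 9 (N(d) = (-3)² = 9)
(N(3) + 73)² = (9 + 73)² = 82² = 6724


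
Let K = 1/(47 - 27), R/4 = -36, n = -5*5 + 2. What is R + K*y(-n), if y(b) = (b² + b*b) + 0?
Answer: -911/10 ≈ -91.100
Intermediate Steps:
n = -23 (n = -25 + 2 = -23)
R = -144 (R = 4*(-36) = -144)
K = 1/20 ≈ 0.050000
y(b) = 2*b² (y(b) = (b² + b²) + 0 = 2*b² + 0 = 2*b²)
R + K*y(-n) = -144 + (2*(-1*(-23))²)/20 = -144 + (2*23²)/20 = -144 + (2*529)/20 = -144 + (1/20)*1058 = -144 + 529/10 = -911/10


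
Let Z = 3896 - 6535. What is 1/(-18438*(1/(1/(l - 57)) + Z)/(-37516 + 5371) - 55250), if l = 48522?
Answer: -10715/310357154 ≈ -3.4525e-5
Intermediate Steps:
Z = -2639
1/(-18438*(1/(1/(l - 57)) + Z)/(-37516 + 5371) - 55250) = 1/(-18438*(1/(1/(48522 - 57)) - 2639)/(-37516 + 5371) - 55250) = 1/(-18438/((-32145/(1/(1/48465) - 2639))) - 55250) = 1/(-18438/((-32145/(48465 - 2639))) - 55250) = 1/(-18438/((-32145/45826)) - 55250) = 1/(-18438/((-32145*1/45826)) - 55250) = 1/(-18438/(-32145/45826) - 55250) = 1/(-18438*(-45826/32145) - 55250) = 1/(281646596/10715 - 55250) = 1/(-310357154/10715) = -10715/310357154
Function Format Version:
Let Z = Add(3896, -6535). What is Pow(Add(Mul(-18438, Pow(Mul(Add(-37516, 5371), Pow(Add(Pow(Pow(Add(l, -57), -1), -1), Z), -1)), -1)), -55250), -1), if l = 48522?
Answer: Rational(-10715, 310357154) ≈ -3.4525e-5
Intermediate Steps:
Z = -2639
Pow(Add(Mul(-18438, Pow(Mul(Add(-37516, 5371), Pow(Add(Pow(Pow(Add(l, -57), -1), -1), Z), -1)), -1)), -55250), -1) = Pow(Add(Mul(-18438, Pow(Mul(Add(-37516, 5371), Pow(Add(Pow(Pow(Add(48522, -57), -1), -1), -2639), -1)), -1)), -55250), -1) = Pow(Add(Mul(-18438, Pow(Mul(-32145, Pow(Add(Pow(Pow(48465, -1), -1), -2639), -1)), -1)), -55250), -1) = Pow(Add(Mul(-18438, Pow(Mul(-32145, Pow(Add(Pow(Rational(1, 48465), -1), -2639), -1)), -1)), -55250), -1) = Pow(Add(Mul(-18438, Pow(Mul(-32145, Pow(Add(48465, -2639), -1)), -1)), -55250), -1) = Pow(Add(Mul(-18438, Pow(Mul(-32145, Pow(45826, -1)), -1)), -55250), -1) = Pow(Add(Mul(-18438, Pow(Mul(-32145, Rational(1, 45826)), -1)), -55250), -1) = Pow(Add(Mul(-18438, Pow(Rational(-32145, 45826), -1)), -55250), -1) = Pow(Add(Mul(-18438, Rational(-45826, 32145)), -55250), -1) = Pow(Add(Rational(281646596, 10715), -55250), -1) = Pow(Rational(-310357154, 10715), -1) = Rational(-10715, 310357154)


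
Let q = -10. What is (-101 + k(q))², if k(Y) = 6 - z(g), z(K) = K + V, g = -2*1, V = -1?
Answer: 8464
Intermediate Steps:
g = -2
z(K) = -1 + K (z(K) = K - 1 = -1 + K)
k(Y) = 9 (k(Y) = 6 - (-1 - 2) = 6 - 1*(-3) = 6 + 3 = 9)
(-101 + k(q))² = (-101 + 9)² = (-92)² = 8464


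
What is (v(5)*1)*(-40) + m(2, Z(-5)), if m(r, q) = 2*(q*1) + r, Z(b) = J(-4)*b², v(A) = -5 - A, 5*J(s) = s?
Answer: 362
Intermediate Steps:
J(s) = s/5
Z(b) = -4*b²/5 (Z(b) = ((⅕)*(-4))*b² = -4*b²/5)
m(r, q) = r + 2*q (m(r, q) = 2*q + r = r + 2*q)
(v(5)*1)*(-40) + m(2, Z(-5)) = ((-5 - 1*5)*1)*(-40) + (2 + 2*(-⅘*(-5)²)) = ((-5 - 5)*1)*(-40) + (2 + 2*(-⅘*25)) = -10*1*(-40) + (2 + 2*(-20)) = -10*(-40) + (2 - 40) = 400 - 38 = 362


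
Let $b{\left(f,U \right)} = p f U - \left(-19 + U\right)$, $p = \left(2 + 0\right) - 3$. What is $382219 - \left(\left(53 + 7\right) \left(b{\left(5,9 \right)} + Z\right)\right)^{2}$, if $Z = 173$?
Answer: $-68176181$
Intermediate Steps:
$p = -1$ ($p = 2 - 3 = -1$)
$b{\left(f,U \right)} = 19 - U - U f$ ($b{\left(f,U \right)} = - f U - \left(-19 + U\right) = - U f - \left(-19 + U\right) = 19 - U - U f$)
$382219 - \left(\left(53 + 7\right) \left(b{\left(5,9 \right)} + Z\right)\right)^{2} = 382219 - \left(\left(53 + 7\right) \left(\left(19 - 9 - 9 \cdot 5\right) + 173\right)\right)^{2} = 382219 - \left(60 \left(\left(19 - 9 - 45\right) + 173\right)\right)^{2} = 382219 - \left(60 \left(-35 + 173\right)\right)^{2} = 382219 - \left(60 \cdot 138\right)^{2} = 382219 - 8280^{2} = 382219 - 68558400 = -68176181$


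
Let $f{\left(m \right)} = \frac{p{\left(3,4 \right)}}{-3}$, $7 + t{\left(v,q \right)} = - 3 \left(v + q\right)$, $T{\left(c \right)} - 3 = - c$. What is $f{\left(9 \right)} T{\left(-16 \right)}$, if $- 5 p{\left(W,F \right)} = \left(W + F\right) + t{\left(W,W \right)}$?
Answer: $- \frac{114}{5} \approx -22.8$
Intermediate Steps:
$T{\left(c \right)} = 3 - c$
$t{\left(v,q \right)} = -7 - 3 q - 3 v$ ($t{\left(v,q \right)} = -7 - 3 \left(v + q\right) = -7 - 3 \left(q + v\right) = -7 - \left(3 q + 3 v\right) = -7 - 3 q - 3 v$)
$p{\left(W,F \right)} = \frac{7}{5} + W - \frac{F}{5}$ ($p{\left(W,F \right)} = - \frac{\left(W + F\right) - \left(7 + 6 W\right)}{5} = - \frac{\left(F + W\right) - \left(7 + 6 W\right)}{5} = - \frac{-7 + F - 5 W}{5} = \frac{7}{5} + W - \frac{F}{5}$)
$f{\left(m \right)} = - \frac{6}{5}$ ($f{\left(m \right)} = \frac{\frac{7}{5} + 3 - \frac{4}{5}}{-3} = \left(\frac{7}{5} + 3 - \frac{4}{5}\right) \left(- \frac{1}{3}\right) = \frac{18}{5} \left(- \frac{1}{3}\right) = - \frac{6}{5}$)
$f{\left(9 \right)} T{\left(-16 \right)} = - \frac{6 \left(3 - -16\right)}{5} = - \frac{6 \left(3 + 16\right)}{5} = \left(- \frac{6}{5}\right) 19 = - \frac{114}{5}$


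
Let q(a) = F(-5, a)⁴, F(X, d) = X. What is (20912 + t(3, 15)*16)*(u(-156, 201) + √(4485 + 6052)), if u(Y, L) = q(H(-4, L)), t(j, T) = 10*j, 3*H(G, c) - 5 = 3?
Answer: 13370000 + 21392*√10537 ≈ 1.5566e+7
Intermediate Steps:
H(G, c) = 8/3 (H(G, c) = 5/3 + (⅓)*3 = 5/3 + 1 = 8/3)
q(a) = 625 (q(a) = (-5)⁴ = 625)
u(Y, L) = 625
(20912 + t(3, 15)*16)*(u(-156, 201) + √(4485 + 6052)) = (20912 + (10*3)*16)*(625 + √(4485 + 6052)) = (20912 + 30*16)*(625 + √10537) = (20912 + 480)*(625 + √10537) = 21392*(625 + √10537) = 13370000 + 21392*√10537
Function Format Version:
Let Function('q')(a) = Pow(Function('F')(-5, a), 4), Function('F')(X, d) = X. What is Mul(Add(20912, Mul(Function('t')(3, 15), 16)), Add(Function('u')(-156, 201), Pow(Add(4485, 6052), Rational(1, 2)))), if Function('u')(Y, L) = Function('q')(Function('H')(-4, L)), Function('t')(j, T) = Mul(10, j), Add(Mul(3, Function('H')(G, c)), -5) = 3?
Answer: Add(13370000, Mul(21392, Pow(10537, Rational(1, 2)))) ≈ 1.5566e+7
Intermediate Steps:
Function('H')(G, c) = Rational(8, 3) (Function('H')(G, c) = Add(Rational(5, 3), Mul(Rational(1, 3), 3)) = Add(Rational(5, 3), 1) = Rational(8, 3))
Function('q')(a) = 625 (Function('q')(a) = Pow(-5, 4) = 625)
Function('u')(Y, L) = 625
Mul(Add(20912, Mul(Function('t')(3, 15), 16)), Add(Function('u')(-156, 201), Pow(Add(4485, 6052), Rational(1, 2)))) = Mul(Add(20912, Mul(Mul(10, 3), 16)), Add(625, Pow(Add(4485, 6052), Rational(1, 2)))) = Mul(Add(20912, Mul(30, 16)), Add(625, Pow(10537, Rational(1, 2)))) = Mul(Add(20912, 480), Add(625, Pow(10537, Rational(1, 2)))) = Mul(21392, Add(625, Pow(10537, Rational(1, 2)))) = Add(13370000, Mul(21392, Pow(10537, Rational(1, 2))))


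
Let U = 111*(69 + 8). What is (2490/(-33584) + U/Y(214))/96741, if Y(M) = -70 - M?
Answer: -11989567/38445905304 ≈ -0.00031186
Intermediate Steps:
U = 8547 (U = 111*77 = 8547)
(2490/(-33584) + U/Y(214))/96741 = (2490/(-33584) + 8547/(-70 - 1*214))/96741 = (2490*(-1/33584) + 8547/(-70 - 214))*(1/96741) = (-1245/16792 + 8547/(-284))*(1/96741) = (-1245/16792 + 8547*(-1/284))*(1/96741) = (-1245/16792 - 8547/284)*(1/96741) = -35968701/1192232*1/96741 = -11989567/38445905304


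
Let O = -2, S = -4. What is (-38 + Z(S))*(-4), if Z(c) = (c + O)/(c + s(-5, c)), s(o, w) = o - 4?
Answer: 1952/13 ≈ 150.15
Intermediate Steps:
s(o, w) = -4 + o
Z(c) = (-2 + c)/(-9 + c) (Z(c) = (c - 2)/(c + (-4 - 5)) = (-2 + c)/(c - 9) = (-2 + c)/(-9 + c))
(-38 + Z(S))*(-4) = (-38 + (-2 - 4)/(-9 - 4))*(-4) = (-38 - 6/(-13))*(-4) = (-38 - 1/13*(-6))*(-4) = (-38 + 6/13)*(-4) = -488/13*(-4) = 1952/13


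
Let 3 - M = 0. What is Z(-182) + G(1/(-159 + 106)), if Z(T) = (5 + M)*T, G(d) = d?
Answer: -77169/53 ≈ -1456.0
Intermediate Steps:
M = 3 (M = 3 - 1*0 = 3 + 0 = 3)
Z(T) = 8*T (Z(T) = (5 + 3)*T = 8*T)
Z(-182) + G(1/(-159 + 106)) = 8*(-182) + 1/(-159 + 106) = -1456 + 1/(-53) = -1456 - 1/53 = -77169/53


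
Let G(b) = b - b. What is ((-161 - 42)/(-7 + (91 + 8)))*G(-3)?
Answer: 0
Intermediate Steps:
G(b) = 0
((-161 - 42)/(-7 + (91 + 8)))*G(-3) = ((-161 - 42)/(-7 + (91 + 8)))*0 = -203/(-7 + 99)*0 = -203/92*0 = 0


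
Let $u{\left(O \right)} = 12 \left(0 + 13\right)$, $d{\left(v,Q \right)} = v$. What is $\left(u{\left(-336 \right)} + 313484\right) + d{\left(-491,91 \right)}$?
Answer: $313149$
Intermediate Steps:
$u{\left(O \right)} = 156$ ($u{\left(O \right)} = 12 \cdot 13 = 156$)
$\left(u{\left(-336 \right)} + 313484\right) + d{\left(-491,91 \right)} = \left(156 + 313484\right) - 491 = 313640 - 491 = 313149$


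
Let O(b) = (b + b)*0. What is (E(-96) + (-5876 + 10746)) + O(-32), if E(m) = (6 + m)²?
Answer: 12970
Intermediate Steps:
O(b) = 0 (O(b) = (2*b)*0 = 0)
(E(-96) + (-5876 + 10746)) + O(-32) = ((6 - 96)² + (-5876 + 10746)) + 0 = ((-90)² + 4870) + 0 = (8100 + 4870) + 0 = 12970 + 0 = 12970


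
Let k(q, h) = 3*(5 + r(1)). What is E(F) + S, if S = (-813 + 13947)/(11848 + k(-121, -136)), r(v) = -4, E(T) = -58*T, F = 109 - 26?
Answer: -57037580/11851 ≈ -4812.9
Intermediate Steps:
F = 83
k(q, h) = 3 (k(q, h) = 3*(5 - 4) = 3*1 = 3)
S = 13134/11851 (S = (-813 + 13947)/(11848 + 3) = 13134/11851 ≈ 1.1083)
E(F) + S = -58*83 + 13134/11851 = -4814 + 13134/11851 = -57037580/11851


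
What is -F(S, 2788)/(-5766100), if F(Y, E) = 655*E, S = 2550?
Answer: 91307/288305 ≈ 0.31670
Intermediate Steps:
-F(S, 2788)/(-5766100) = -655*2788/(-5766100) = -1826140*(-1)/5766100 = -1*(-91307/288305) = 91307/288305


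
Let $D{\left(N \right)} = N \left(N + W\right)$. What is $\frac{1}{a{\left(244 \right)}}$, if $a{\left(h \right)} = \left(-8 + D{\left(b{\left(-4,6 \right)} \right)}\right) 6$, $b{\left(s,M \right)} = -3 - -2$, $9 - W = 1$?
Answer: $- \frac{1}{90} \approx -0.011111$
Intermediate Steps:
$W = 8$ ($W = 9 - 1 = 8$)
$b{\left(s,M \right)} = -1$ ($b{\left(s,M \right)} = -3 + 2 = -1$)
$D{\left(N \right)} = N \left(8 + N\right)$ ($D{\left(N \right)} = N \left(N + 8\right) = N \left(8 + N\right)$)
$a{\left(h \right)} = -90$ ($a{\left(h \right)} = \left(-8 - \left(8 - 1\right)\right) 6 = \left(-8 - 7\right) 6 = \left(-15\right) 6 = -90$)
$\frac{1}{a{\left(244 \right)}} = \frac{1}{-90} = - \frac{1}{90}$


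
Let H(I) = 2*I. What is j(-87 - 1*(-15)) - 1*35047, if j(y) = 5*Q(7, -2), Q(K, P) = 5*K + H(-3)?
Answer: -34902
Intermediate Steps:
Q(K, P) = -6 + 5*K (Q(K, P) = 5*K + 2*(-3) = 5*K - 6 = -6 + 5*K)
j(y) = 145 (j(y) = 5*(-6 + 5*7) = 5*(-6 + 35) = 5*29 = 145)
j(-87 - 1*(-15)) - 1*35047 = 145 - 1*35047 = 145 - 35047 = -34902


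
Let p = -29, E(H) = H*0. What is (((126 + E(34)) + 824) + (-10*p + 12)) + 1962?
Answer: 3214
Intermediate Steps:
E(H) = 0
(((126 + E(34)) + 824) + (-10*p + 12)) + 1962 = (((126 + 0) + 824) + (-10*(-29) + 12)) + 1962 = ((126 + 824) + (290 + 12)) + 1962 = (950 + 302) + 1962 = 1252 + 1962 = 3214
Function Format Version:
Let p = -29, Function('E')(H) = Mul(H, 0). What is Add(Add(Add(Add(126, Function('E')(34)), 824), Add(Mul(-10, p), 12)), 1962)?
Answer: 3214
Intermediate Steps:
Function('E')(H) = 0
Add(Add(Add(Add(126, Function('E')(34)), 824), Add(Mul(-10, p), 12)), 1962) = Add(Add(Add(Add(126, 0), 824), Add(Mul(-10, -29), 12)), 1962) = Add(Add(Add(126, 824), Add(290, 12)), 1962) = Add(Add(950, 302), 1962) = Add(1252, 1962) = 3214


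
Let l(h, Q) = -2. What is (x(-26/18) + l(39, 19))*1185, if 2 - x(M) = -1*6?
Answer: 7110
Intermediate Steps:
x(M) = 8 (x(M) = 2 - (-1)*6 = 2 - 1*(-6) = 2 + 6 = 8)
(x(-26/18) + l(39, 19))*1185 = (8 - 2)*1185 = 6*1185 = 7110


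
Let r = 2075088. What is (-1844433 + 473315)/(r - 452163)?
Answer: -1371118/1622925 ≈ -0.84484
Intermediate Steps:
(-1844433 + 473315)/(r - 452163) = (-1844433 + 473315)/(2075088 - 452163) = -1371118/1622925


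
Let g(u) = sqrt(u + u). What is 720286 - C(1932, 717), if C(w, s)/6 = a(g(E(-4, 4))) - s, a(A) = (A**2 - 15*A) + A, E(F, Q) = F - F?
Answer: 724588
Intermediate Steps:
E(F, Q) = 0
g(u) = sqrt(2)*sqrt(u) (g(u) = sqrt(2*u) = sqrt(2)*sqrt(u))
a(A) = A**2 - 14*A
C(w, s) = -6*s (C(w, s) = 6*((sqrt(2)*sqrt(0))*(-14 + sqrt(2)*sqrt(0)) - s) = 6*((sqrt(2)*0)*(-14 + sqrt(2)*0) - s) = 6*(0*(-14 + 0) - s) = 6*(0*(-14) - s) = 6*(0 - s) = 6*(-s) = -6*s)
720286 - C(1932, 717) = 720286 - (-6)*717 = 720286 - 1*(-4302) = 720286 + 4302 = 724588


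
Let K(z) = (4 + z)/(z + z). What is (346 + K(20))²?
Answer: 3003289/25 ≈ 1.2013e+5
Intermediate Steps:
K(z) = (4 + z)/(2*z) (K(z) = (4 + z)/((2*z)) = (4 + z)*(1/(2*z)) = (4 + z)/(2*z))
(346 + K(20))² = (346 + (½)*(4 + 20)/20)² = (346 + (½)*(1/20)*24)² = (346 + ⅗)² = (1733/5)² = 3003289/25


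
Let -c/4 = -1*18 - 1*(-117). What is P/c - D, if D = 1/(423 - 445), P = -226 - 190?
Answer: 217/198 ≈ 1.0960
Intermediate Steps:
P = -416
c = -396 (c = -4*(-1*18 - 1*(-117)) = -4*(-18 + 117) = -4*99 = -396)
D = -1/22 (D = 1/(-22) = -1/22 ≈ -0.045455)
P/c - D = -416/(-396) - 1*(-1/22) = -416*(-1/396) + 1/22 = 104/99 + 1/22 = 217/198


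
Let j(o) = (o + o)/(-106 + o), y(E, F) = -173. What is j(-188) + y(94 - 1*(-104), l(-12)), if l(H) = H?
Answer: -25243/147 ≈ -171.72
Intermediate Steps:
j(o) = 2*o/(-106 + o) (j(o) = (2*o)/(-106 + o) = 2*o/(-106 + o))
j(-188) + y(94 - 1*(-104), l(-12)) = 2*(-188)/(-106 - 188) - 173 = 2*(-188)/(-294) - 173 = 2*(-188)*(-1/294) - 173 = 188/147 - 173 = -25243/147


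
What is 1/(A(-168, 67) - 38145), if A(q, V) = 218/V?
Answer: -67/2555497 ≈ -2.6218e-5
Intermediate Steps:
1/(A(-168, 67) - 38145) = 1/(218/67 - 38145) = 1/(-2555497/67) = -67/2555497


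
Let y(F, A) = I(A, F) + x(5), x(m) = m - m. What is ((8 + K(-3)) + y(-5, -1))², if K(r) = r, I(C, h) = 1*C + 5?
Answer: 81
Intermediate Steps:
I(C, h) = 5 + C (I(C, h) = C + 5 = 5 + C)
x(m) = 0
y(F, A) = 5 + A (y(F, A) = (5 + A) + 0 = 5 + A)
((8 + K(-3)) + y(-5, -1))² = ((8 - 3) + (5 - 1))² = (5 + 4)² = 9² = 81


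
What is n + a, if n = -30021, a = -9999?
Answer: -40020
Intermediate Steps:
n + a = -30021 - 9999 = -40020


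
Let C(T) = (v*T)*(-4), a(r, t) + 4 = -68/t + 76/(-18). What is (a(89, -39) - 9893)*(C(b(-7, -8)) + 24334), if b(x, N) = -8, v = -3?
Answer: -28073396882/117 ≈ -2.3994e+8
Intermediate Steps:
a(r, t) = -74/9 - 68/t (a(r, t) = -4 + (-68/t + 76/(-18)) = -4 + (-68/t + 76*(-1/18)) = -4 + (-68/t - 38/9) = -4 + (-38/9 - 68/t) = -74/9 - 68/t)
C(T) = 12*T (C(T) = -3*T*(-4) = 12*T)
(a(89, -39) - 9893)*(C(b(-7, -8)) + 24334) = ((-74/9 - 68/(-39)) - 9893)*(12*(-8) + 24334) = ((-74/9 - 68*(-1/39)) - 9893)*(-96 + 24334) = ((-74/9 + 68/39) - 9893)*24238 = (-758/117 - 9893)*24238 = -1158239/117*24238 = -28073396882/117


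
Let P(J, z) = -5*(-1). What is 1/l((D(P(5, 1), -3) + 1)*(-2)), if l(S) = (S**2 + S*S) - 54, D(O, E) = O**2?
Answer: 1/5354 ≈ 0.00018678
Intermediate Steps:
P(J, z) = 5
l(S) = -54 + 2*S**2 (l(S) = (S**2 + S**2) - 54 = 2*S**2 - 54 = -54 + 2*S**2)
1/l((D(P(5, 1), -3) + 1)*(-2)) = 1/(-54 + 2*((5**2 + 1)*(-2))**2) = 1/(-54 + 2*((25 + 1)*(-2))**2) = 1/(-54 + 2*(26*(-2))**2) = 1/(-54 + 2*(-52)**2) = 1/(-54 + 2*2704) = 1/(-54 + 5408) = 1/5354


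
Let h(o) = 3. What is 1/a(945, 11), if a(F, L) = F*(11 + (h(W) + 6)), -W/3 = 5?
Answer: 1/18900 ≈ 5.2910e-5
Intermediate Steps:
W = -15 (W = -3*5 = -15)
a(F, L) = 20*F (a(F, L) = F*(11 + (3 + 6)) = F*(11 + 9) = F*20 = 20*F)
1/a(945, 11) = 1/(20*945) = 1/18900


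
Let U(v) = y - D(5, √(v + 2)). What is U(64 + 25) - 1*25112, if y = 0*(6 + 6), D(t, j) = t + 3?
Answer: -25120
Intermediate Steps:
D(t, j) = 3 + t
y = 0 (y = 0*12 = 0)
U(v) = -8 (U(v) = 0 - (3 + 5) = 0 - 1*8 = 0 - 8 = -8)
U(64 + 25) - 1*25112 = -8 - 1*25112 = -8 - 25112 = -25120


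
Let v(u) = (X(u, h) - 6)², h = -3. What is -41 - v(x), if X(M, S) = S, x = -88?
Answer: -122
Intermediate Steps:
v(u) = 81 (v(u) = (-3 - 6)² = (-9)² = 81)
-41 - v(x) = -41 - 1*81 = -41 - 81 = -122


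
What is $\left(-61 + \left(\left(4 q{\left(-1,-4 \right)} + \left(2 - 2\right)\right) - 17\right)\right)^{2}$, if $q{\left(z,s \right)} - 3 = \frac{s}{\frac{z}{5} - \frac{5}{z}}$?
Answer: $\frac{43264}{9} \approx 4807.1$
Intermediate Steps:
$q{\left(z,s \right)} = 3 + \frac{s}{- \frac{5}{z} + \frac{z}{5}}$ ($q{\left(z,s \right)} = 3 + \frac{s}{\frac{z}{5} - \frac{5}{z}} = 3 + \frac{s}{- \frac{5}{z} + \frac{z}{5}}$)
$\left(-61 + \left(\left(4 q{\left(-1,-4 \right)} + \left(2 - 2\right)\right) - 17\right)\right)^{2} = \left(-61 - \left(17 - 4 \frac{-75 + 3 \left(-1\right)^{2} + 5 \left(-4\right) \left(-1\right)}{-25 + \left(-1\right)^{2}}\right)\right)^{2} = \left(-61 - \left(17 - 4 \frac{-75 + 3 \cdot 1 + 20}{-25 + 1}\right)\right)^{2} = \left(-61 - \left(17 - 4 \frac{-75 + 3 + 20}{-24}\right)\right)^{2} = \left(-61 - \left(17 - 4 \left(\left(- \frac{1}{24}\right) \left(-52\right)\right)\right)\right)^{2} = \left(-61 + \left(\left(4 \cdot \frac{13}{6} + 0\right) - 17\right)\right)^{2} = \left(-61 + \left(\left(\frac{26}{3} + 0\right) - 17\right)\right)^{2} = \left(-61 + \left(\frac{26}{3} - 17\right)\right)^{2} = \left(-61 - \frac{25}{3}\right)^{2} = \left(- \frac{208}{3}\right)^{2} = \frac{43264}{9}$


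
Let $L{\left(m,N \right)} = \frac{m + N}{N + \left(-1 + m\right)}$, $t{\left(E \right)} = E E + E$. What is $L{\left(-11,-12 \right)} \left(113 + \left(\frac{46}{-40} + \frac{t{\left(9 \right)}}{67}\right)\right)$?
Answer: $\frac{3488617}{32160} \approx 108.48$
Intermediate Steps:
$t{\left(E \right)} = E + E^{2}$ ($t{\left(E \right)} = E^{2} + E = E + E^{2}$)
$L{\left(m,N \right)} = \frac{N + m}{-1 + N + m}$
$L{\left(-11,-12 \right)} \left(113 + \left(\frac{46}{-40} + \frac{t{\left(9 \right)}}{67}\right)\right) = \frac{-12 - 11}{-1 - 12 - 11} \left(113 + \left(\frac{46}{-40} + \frac{9 \left(1 + 9\right)}{67}\right)\right) = \frac{1}{-24} \left(-23\right) \left(113 + \left(46 \left(- \frac{1}{40}\right) + 9 \cdot 10 \cdot \frac{1}{67}\right)\right) = \left(- \frac{1}{24}\right) \left(-23\right) \left(113 + \left(- \frac{23}{20} + 90 \cdot \frac{1}{67}\right)\right) = \frac{23 \left(113 + \left(- \frac{23}{20} + \frac{90}{67}\right)\right)}{24} = \frac{23 \left(113 + \frac{259}{1340}\right)}{24} = \frac{23}{24} \cdot \frac{151679}{1340} = \frac{3488617}{32160}$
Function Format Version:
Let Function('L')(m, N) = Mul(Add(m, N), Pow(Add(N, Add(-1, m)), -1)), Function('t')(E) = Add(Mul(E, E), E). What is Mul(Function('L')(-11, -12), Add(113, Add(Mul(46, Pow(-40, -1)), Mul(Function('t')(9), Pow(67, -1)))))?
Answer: Rational(3488617, 32160) ≈ 108.48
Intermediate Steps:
Function('t')(E) = Add(E, Pow(E, 2)) (Function('t')(E) = Add(Pow(E, 2), E) = Add(E, Pow(E, 2)))
Function('L')(m, N) = Mul(Pow(Add(-1, N, m), -1), Add(N, m)) (Function('L')(m, N) = Mul(Add(N, m), Pow(Add(-1, N, m), -1)) = Mul(Pow(Add(-1, N, m), -1), Add(N, m)))
Mul(Function('L')(-11, -12), Add(113, Add(Mul(46, Pow(-40, -1)), Mul(Function('t')(9), Pow(67, -1))))) = Mul(Mul(Pow(Add(-1, -12, -11), -1), Add(-12, -11)), Add(113, Add(Mul(46, Pow(-40, -1)), Mul(Mul(9, Add(1, 9)), Pow(67, -1))))) = Mul(Mul(Pow(-24, -1), -23), Add(113, Add(Mul(46, Rational(-1, 40)), Mul(Mul(9, 10), Rational(1, 67))))) = Mul(Mul(Rational(-1, 24), -23), Add(113, Add(Rational(-23, 20), Mul(90, Rational(1, 67))))) = Mul(Rational(23, 24), Add(113, Add(Rational(-23, 20), Rational(90, 67)))) = Mul(Rational(23, 24), Add(113, Rational(259, 1340))) = Mul(Rational(23, 24), Rational(151679, 1340)) = Rational(3488617, 32160)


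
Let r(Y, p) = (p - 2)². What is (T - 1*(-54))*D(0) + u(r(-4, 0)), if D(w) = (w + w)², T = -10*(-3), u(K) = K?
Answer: 4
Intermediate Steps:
r(Y, p) = (-2 + p)²
T = 30
D(w) = 4*w² (D(w) = (2*w)² = 4*w²)
(T - 1*(-54))*D(0) + u(r(-4, 0)) = (30 - 1*(-54))*(4*0²) + (-2 + 0)² = (30 + 54)*(4*0) + (-2)² = 84*0 + 4 = 0 + 4 = 4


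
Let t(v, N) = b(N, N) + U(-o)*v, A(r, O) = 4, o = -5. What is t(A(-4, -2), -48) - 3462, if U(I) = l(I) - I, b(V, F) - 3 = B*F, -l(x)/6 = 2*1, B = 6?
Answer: -3815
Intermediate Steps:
l(x) = -12
b(V, F) = 3 + 6*F
U(I) = -12 - I
t(v, N) = 3 - 17*v + 6*N (t(v, N) = (3 + 6*N) + (-12 - (-1)*(-5))*v = (3 + 6*N) + (-12 - 1*5)*v = (3 + 6*N) + (-12 - 5)*v = (3 + 6*N) - 17*v = 3 - 17*v + 6*N)
t(A(-4, -2), -48) - 3462 = (3 - 17*4 + 6*(-48)) - 3462 = (3 - 68 - 288) - 3462 = -353 - 3462 = -3815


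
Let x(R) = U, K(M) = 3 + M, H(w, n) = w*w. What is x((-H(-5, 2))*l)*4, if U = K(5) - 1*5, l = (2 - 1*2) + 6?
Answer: 12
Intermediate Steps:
l = 6 (l = (2 - 2) + 6 = 0 + 6 = 6)
H(w, n) = w²
U = 3 (U = (3 + 5) - 1*5 = 8 - 5 = 3)
x(R) = 3
x((-H(-5, 2))*l)*4 = 3*4 = 12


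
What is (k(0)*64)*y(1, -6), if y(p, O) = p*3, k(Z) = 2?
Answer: 384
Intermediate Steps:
y(p, O) = 3*p
(k(0)*64)*y(1, -6) = (2*64)*(3*1) = 128*3 = 384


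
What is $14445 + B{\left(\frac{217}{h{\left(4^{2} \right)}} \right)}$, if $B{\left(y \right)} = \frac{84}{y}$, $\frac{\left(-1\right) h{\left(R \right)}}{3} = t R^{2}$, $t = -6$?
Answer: $\frac{503091}{31} \approx 16229.0$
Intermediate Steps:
$h{\left(R \right)} = 18 R^{2}$ ($h{\left(R \right)} = - 3 \left(- 6 R^{2}\right) = 18 R^{2}$)
$14445 + B{\left(\frac{217}{h{\left(4^{2} \right)}} \right)} = 14445 + \frac{84}{217 \frac{1}{18 \left(4^{2}\right)^{2}}} = 14445 + \frac{84}{217 \frac{1}{18 \cdot 16^{2}}} = 14445 + \frac{84}{217 \frac{1}{18 \cdot 256}} = 14445 + \frac{84}{217 \cdot \frac{1}{4608}} = 14445 + \frac{84}{\frac{217}{4608}} = 14445 + 84 \cdot \frac{4608}{217} = 14445 + \frac{55296}{31} = \frac{503091}{31}$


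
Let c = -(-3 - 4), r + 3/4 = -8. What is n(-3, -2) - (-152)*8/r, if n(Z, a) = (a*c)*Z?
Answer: -3394/35 ≈ -96.971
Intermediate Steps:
r = -35/4 (r = -¾ - 8 = -35/4 ≈ -8.7500)
c = 7 (c = -1*(-7) = 7)
n(Z, a) = 7*Z*a (n(Z, a) = (a*7)*Z = (7*a)*Z = 7*Z*a)
n(-3, -2) - (-152)*8/r = 7*(-3)*(-2) - (-152)*8/(-35/4) = 42 - (-152)*8*(-4/35) = 42 - (-152)*(-32)/35 = 42 - 38*128/35 = 42 - 4864/35 = -3394/35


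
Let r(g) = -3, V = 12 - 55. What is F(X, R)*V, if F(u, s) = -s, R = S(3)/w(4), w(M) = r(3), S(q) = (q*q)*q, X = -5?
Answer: -387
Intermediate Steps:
S(q) = q**3 (S(q) = q**2*q = q**3)
V = -43
w(M) = -3
R = -9 (R = 3**3/(-3) = 27*(-1/3) = -9)
F(X, R)*V = -1*(-9)*(-43) = 9*(-43) = -387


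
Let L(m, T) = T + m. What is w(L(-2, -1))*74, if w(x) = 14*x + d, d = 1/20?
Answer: -31043/10 ≈ -3104.3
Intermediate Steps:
d = 1/20 ≈ 0.050000
w(x) = 1/20 + 14*x (w(x) = 14*x + 1/20 = 1/20 + 14*x)
w(L(-2, -1))*74 = (1/20 + 14*(-1 - 2))*74 = (1/20 + 14*(-3))*74 = (1/20 - 42)*74 = -839/20*74 = -31043/10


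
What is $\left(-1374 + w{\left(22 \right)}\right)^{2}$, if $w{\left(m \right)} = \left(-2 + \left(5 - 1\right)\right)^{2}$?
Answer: $1876900$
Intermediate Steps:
$w{\left(m \right)} = 4$ ($w{\left(m \right)} = \left(-2 + 4\right)^{2} = 2^{2} = 4$)
$\left(-1374 + w{\left(22 \right)}\right)^{2} = \left(-1374 + 4\right)^{2} = \left(-1370\right)^{2} = 1876900$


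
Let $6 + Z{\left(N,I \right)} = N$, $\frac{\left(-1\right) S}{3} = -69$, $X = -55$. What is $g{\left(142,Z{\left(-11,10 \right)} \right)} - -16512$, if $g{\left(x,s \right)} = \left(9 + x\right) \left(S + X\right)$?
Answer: $39464$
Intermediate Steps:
$S = 207$ ($S = \left(-3\right) \left(-69\right) = 207$)
$Z{\left(N,I \right)} = -6 + N$
$g{\left(x,s \right)} = 1368 + 152 x$ ($g{\left(x,s \right)} = \left(9 + x\right) \left(207 - 55\right) = \left(9 + x\right) 152 = 1368 + 152 x$)
$g{\left(142,Z{\left(-11,10 \right)} \right)} - -16512 = \left(1368 + 152 \cdot 142\right) - -16512 = \left(1368 + 21584\right) + 16512 = 22952 + 16512 = 39464$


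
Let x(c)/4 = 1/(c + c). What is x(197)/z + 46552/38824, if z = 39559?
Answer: 1971660541/1644348953 ≈ 1.1991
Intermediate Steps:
x(c) = 2/c (x(c) = 4/(c + c) = 4/((2*c)) = 4*(1/(2*c)) = 2/c)
x(197)/z + 46552/38824 = (2/197)/39559 + 46552/38824 = (2*(1/197))*(1/39559) + 46552*(1/38824) = (2/197)*(1/39559) + 253/211 = 2/7793123 + 253/211 = 1971660541/1644348953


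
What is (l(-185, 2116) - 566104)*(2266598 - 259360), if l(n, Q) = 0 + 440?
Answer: -1135422276032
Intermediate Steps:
l(n, Q) = 440
(l(-185, 2116) - 566104)*(2266598 - 259360) = (440 - 566104)*(2266598 - 259360) = -565664*2007238 = -1135422276032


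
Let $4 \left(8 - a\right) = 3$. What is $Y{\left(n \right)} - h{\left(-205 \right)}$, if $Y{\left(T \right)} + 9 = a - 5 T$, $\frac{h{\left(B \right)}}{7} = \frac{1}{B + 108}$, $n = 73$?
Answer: $- \frac{142271}{388} \approx -366.68$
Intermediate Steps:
$a = \frac{29}{4}$ ($a = 8 - \frac{3}{4} = \frac{29}{4} \approx 7.25$)
$h{\left(B \right)} = \frac{7}{108 + B}$ ($h{\left(B \right)} = \frac{7}{B + 108} = \frac{7}{108 + B}$)
$Y{\left(T \right)} = - \frac{7}{4} - 5 T$ ($Y{\left(T \right)} = -9 - \left(- \frac{29}{4} + 5 T\right) = - \frac{7}{4} - 5 T$)
$Y{\left(n \right)} - h{\left(-205 \right)} = \left(- \frac{7}{4} - 365\right) - \frac{7}{108 - 205} = \left(- \frac{7}{4} - 365\right) - \frac{7}{-97} = - \frac{1467}{4} - 7 \left(- \frac{1}{97}\right) = - \frac{1467}{4} - - \frac{7}{97} = - \frac{1467}{4} + \frac{7}{97} = - \frac{142271}{388}$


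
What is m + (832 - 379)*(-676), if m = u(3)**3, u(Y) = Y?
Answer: -306201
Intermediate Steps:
m = 27 (m = 3**3 = 27)
m + (832 - 379)*(-676) = 27 + (832 - 379)*(-676) = 27 + 453*(-676) = 27 - 306228 = -306201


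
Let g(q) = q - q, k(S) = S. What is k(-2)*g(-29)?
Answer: 0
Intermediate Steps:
g(q) = 0
k(-2)*g(-29) = -2*0 = 0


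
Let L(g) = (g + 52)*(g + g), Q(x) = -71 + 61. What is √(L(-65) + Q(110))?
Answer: 4*√105 ≈ 40.988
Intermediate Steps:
Q(x) = -10
L(g) = 2*g*(52 + g) (L(g) = (52 + g)*(2*g) = 2*g*(52 + g))
√(L(-65) + Q(110)) = √(2*(-65)*(52 - 65) - 10) = √(2*(-65)*(-13) - 10) = √(1690 - 10) = √1680 = 4*√105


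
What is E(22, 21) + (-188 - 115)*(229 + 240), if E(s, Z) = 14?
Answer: -142093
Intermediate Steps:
E(22, 21) + (-188 - 115)*(229 + 240) = 14 + (-188 - 115)*(229 + 240) = 14 - 303*469 = 14 - 142107 = -142093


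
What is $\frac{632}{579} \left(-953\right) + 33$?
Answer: $- \frac{583189}{579} \approx -1007.2$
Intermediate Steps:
$\frac{632}{579} \left(-953\right) + 33 = - \frac{602296}{579} + 33 = - \frac{583189}{579}$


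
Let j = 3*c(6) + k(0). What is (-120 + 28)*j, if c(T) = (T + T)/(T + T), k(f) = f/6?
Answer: -276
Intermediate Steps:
k(f) = f/6 (k(f) = f*(1/6) = f/6)
c(T) = 1 (c(T) = (2*T)/((2*T)) = (2*T)*(1/(2*T)) = 1)
j = 3 (j = 3*1 + (1/6)*0 = 3 + 0 = 3)
(-120 + 28)*j = (-120 + 28)*3 = -92*3 = -276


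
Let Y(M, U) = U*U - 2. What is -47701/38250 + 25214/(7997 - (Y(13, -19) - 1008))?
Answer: 92002109/55118250 ≈ 1.6692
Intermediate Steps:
Y(M, U) = -2 + U² (Y(M, U) = U² - 2 = -2 + U²)
-47701/38250 + 25214/(7997 - (Y(13, -19) - 1008)) = -47701/38250 + 25214/(7997 - ((-2 + (-19)²) - 1008)) = -47701*1/38250 + 25214/(7997 - ((-2 + 361) - 1008)) = -47701/38250 + 25214/(7997 - (359 - 1008)) = -47701/38250 + 25214/(7997 - 1*(-649)) = -47701/38250 + 25214/(7997 + 649) = -47701/38250 + 25214/8646 = -47701/38250 + 25214*(1/8646) = -47701/38250 + 12607/4323 = 92002109/55118250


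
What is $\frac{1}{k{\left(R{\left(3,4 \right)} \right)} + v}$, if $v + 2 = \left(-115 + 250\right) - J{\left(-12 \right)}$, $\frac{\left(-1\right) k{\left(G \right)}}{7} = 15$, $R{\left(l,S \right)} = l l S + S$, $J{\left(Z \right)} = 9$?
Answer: $\frac{1}{19} \approx 0.052632$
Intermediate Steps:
$R{\left(l,S \right)} = S + S l^{2}$ ($R{\left(l,S \right)} = l^{2} S + S = S l^{2} + S = S + S l^{2}$)
$k{\left(G \right)} = -105$ ($k{\left(G \right)} = \left(-7\right) 15 = -105$)
$v = 124$ ($v = -2 + \left(\left(-115 + 250\right) - 9\right) = -2 + \left(135 - 9\right) = -2 + 126 = 124$)
$\frac{1}{k{\left(R{\left(3,4 \right)} \right)} + v} = \frac{1}{-105 + 124} = \frac{1}{19}$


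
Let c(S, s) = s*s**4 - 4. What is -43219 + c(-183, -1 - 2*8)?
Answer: -1463080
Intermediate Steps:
c(S, s) = -4 + s**5 (c(S, s) = s**5 - 4 = -4 + s**5)
-43219 + c(-183, -1 - 2*8) = -43219 + (-4 + (-1 - 2*8)**5) = -43219 + (-4 + (-1 - 16)**5) = -43219 + (-4 + (-17)**5) = -43219 + (-4 - 1419857) = -43219 - 1419861 = -1463080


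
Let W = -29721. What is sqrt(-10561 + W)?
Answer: I*sqrt(40282) ≈ 200.7*I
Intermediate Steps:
sqrt(-10561 + W) = sqrt(-10561 - 29721) = sqrt(-40282) = I*sqrt(40282)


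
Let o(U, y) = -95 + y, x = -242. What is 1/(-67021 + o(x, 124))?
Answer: -1/66992 ≈ -1.4927e-5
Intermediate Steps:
1/(-67021 + o(x, 124)) = 1/(-67021 + (-95 + 124)) = 1/(-67021 + 29) = 1/(-66992) = -1/66992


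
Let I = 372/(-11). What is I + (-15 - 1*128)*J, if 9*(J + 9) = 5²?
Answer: 84740/99 ≈ 855.96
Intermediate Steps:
I = -372/11 (I = 372*(-1/11) = -372/11 ≈ -33.818)
J = -56/9 (J = -9 + (⅑)*5² = -9 + (⅑)*25 = -9 + 25/9 = -56/9 ≈ -6.2222)
I + (-15 - 1*128)*J = -372/11 + (-15 - 1*128)*(-56/9) = -372/11 + (-15 - 128)*(-56/9) = -372/11 - 143*(-56/9) = -372/11 + 8008/9 = 84740/99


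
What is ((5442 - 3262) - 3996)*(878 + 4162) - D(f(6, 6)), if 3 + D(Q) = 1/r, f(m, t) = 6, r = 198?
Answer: -1812222127/198 ≈ -9.1526e+6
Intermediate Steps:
D(Q) = -593/198 (D(Q) = -3 + 1/198 = -593/198)
((5442 - 3262) - 3996)*(878 + 4162) - D(f(6, 6)) = ((5442 - 3262) - 3996)*(878 + 4162) - 1*(-593/198) = (2180 - 3996)*5040 + 593/198 = -1816*5040 + 593/198 = -9152640 + 593/198 = -1812222127/198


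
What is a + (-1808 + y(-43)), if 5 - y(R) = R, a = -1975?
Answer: -3735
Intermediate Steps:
y(R) = 5 - R
a + (-1808 + y(-43)) = -1975 + (-1808 + (5 - 1*(-43))) = -1975 + (-1808 + (5 + 43)) = -1975 + (-1808 + 48) = -1975 - 1760 = -3735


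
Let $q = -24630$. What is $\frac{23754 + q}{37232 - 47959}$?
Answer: $\frac{876}{10727} \approx 0.081663$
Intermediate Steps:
$\frac{23754 + q}{37232 - 47959} = \frac{23754 - 24630}{37232 - 47959} = - \frac{876}{-10727} = \left(-876\right) \left(- \frac{1}{10727}\right) = \frac{876}{10727}$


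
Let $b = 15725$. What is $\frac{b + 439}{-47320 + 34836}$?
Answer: $- \frac{4041}{3121} \approx -1.2948$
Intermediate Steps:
$\frac{b + 439}{-47320 + 34836} = \frac{15725 + 439}{-47320 + 34836} = \frac{16164}{-12484} = 16164 \left(- \frac{1}{12484}\right) = - \frac{4041}{3121}$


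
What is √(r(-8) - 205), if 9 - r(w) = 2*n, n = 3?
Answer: I*√202 ≈ 14.213*I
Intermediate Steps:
r(w) = 3 (r(w) = 9 - 2*3 = 9 - 1*6 = 9 - 6 = 3)
√(r(-8) - 205) = √(3 - 205) = √(-202) = I*√202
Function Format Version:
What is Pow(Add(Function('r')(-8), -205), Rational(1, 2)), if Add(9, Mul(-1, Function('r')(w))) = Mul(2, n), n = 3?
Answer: Mul(I, Pow(202, Rational(1, 2))) ≈ Mul(14.213, I)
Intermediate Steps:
Function('r')(w) = 3 (Function('r')(w) = Add(9, Mul(-1, Mul(2, 3))) = Add(9, Mul(-1, 6)) = Add(9, -6) = 3)
Pow(Add(Function('r')(-8), -205), Rational(1, 2)) = Pow(Add(3, -205), Rational(1, 2)) = Pow(-202, Rational(1, 2)) = Mul(I, Pow(202, Rational(1, 2)))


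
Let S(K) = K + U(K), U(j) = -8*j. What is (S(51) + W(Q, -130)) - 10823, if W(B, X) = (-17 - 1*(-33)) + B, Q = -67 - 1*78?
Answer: -11309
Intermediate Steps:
Q = -145 (Q = -67 - 78 = -145)
W(B, X) = 16 + B (W(B, X) = (-17 + 33) + B = 16 + B)
S(K) = -7*K (S(K) = K - 8*K = -7*K)
(S(51) + W(Q, -130)) - 10823 = (-7*51 + (16 - 145)) - 10823 = (-357 - 129) - 10823 = -486 - 10823 = -11309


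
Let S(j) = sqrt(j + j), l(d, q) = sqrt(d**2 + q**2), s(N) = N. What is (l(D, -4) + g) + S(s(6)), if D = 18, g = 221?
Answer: 221 + 2*sqrt(3) + 2*sqrt(85) ≈ 242.90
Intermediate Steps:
S(j) = sqrt(2)*sqrt(j) (S(j) = sqrt(2*j) = sqrt(2)*sqrt(j))
(l(D, -4) + g) + S(s(6)) = (sqrt(18**2 + (-4)**2) + 221) + sqrt(2)*sqrt(6) = (sqrt(324 + 16) + 221) + 2*sqrt(3) = (sqrt(340) + 221) + 2*sqrt(3) = (2*sqrt(85) + 221) + 2*sqrt(3) = (221 + 2*sqrt(85)) + 2*sqrt(3) = 221 + 2*sqrt(3) + 2*sqrt(85)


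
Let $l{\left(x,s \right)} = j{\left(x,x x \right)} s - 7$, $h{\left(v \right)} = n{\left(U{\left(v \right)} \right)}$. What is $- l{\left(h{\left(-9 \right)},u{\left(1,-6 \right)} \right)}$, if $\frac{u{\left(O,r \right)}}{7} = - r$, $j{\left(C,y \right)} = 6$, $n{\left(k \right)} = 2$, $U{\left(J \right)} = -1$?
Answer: $-245$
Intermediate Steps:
$u{\left(O,r \right)} = - 7 r$ ($u{\left(O,r \right)} = 7 \left(- r\right) = - 7 r$)
$h{\left(v \right)} = 2$
$l{\left(x,s \right)} = -7 + 6 s$ ($l{\left(x,s \right)} = 6 s - 7 = -7 + 6 s$)
$- l{\left(h{\left(-9 \right)},u{\left(1,-6 \right)} \right)} = - (-7 + 6 \left(\left(-7\right) \left(-6\right)\right)) = - (-7 + 6 \cdot 42) = - (-7 + 252) = \left(-1\right) 245 = -245$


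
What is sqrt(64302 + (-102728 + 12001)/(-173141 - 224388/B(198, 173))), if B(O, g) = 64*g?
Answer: 7*sqrt(301484936154774136190)/479310385 ≈ 253.58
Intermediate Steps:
sqrt(64302 + (-102728 + 12001)/(-173141 - 224388/B(198, 173))) = sqrt(64302 + (-102728 + 12001)/(-173141 - 224388/(64*173))) = sqrt(64302 - 90727/(-173141 - 224388/11072)) = sqrt(64302 - 90727/(-173141 - 224388*1/11072)) = sqrt(64302 - 90727/(-173141 - 56097/2768)) = sqrt(64302 - 90727/(-479310385/2768)) = sqrt(64302 - 90727*(-2768/479310385)) = sqrt(64302 + 251132336/479310385) = sqrt(30820867508606/479310385) = 7*sqrt(301484936154774136190)/479310385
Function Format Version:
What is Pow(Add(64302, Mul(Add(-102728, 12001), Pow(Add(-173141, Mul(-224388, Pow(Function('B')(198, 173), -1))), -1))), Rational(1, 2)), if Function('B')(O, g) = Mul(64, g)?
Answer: Mul(Rational(7, 479310385), Pow(301484936154774136190, Rational(1, 2))) ≈ 253.58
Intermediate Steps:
Pow(Add(64302, Mul(Add(-102728, 12001), Pow(Add(-173141, Mul(-224388, Pow(Function('B')(198, 173), -1))), -1))), Rational(1, 2)) = Pow(Add(64302, Mul(Add(-102728, 12001), Pow(Add(-173141, Mul(-224388, Pow(Mul(64, 173), -1))), -1))), Rational(1, 2)) = Pow(Add(64302, Mul(-90727, Pow(Add(-173141, Mul(-224388, Pow(11072, -1))), -1))), Rational(1, 2)) = Pow(Add(64302, Mul(-90727, Pow(Add(-173141, Mul(-224388, Rational(1, 11072))), -1))), Rational(1, 2)) = Pow(Add(64302, Mul(-90727, Pow(Add(-173141, Rational(-56097, 2768)), -1))), Rational(1, 2)) = Pow(Add(64302, Mul(-90727, Pow(Rational(-479310385, 2768), -1))), Rational(1, 2)) = Pow(Add(64302, Mul(-90727, Rational(-2768, 479310385))), Rational(1, 2)) = Pow(Add(64302, Rational(251132336, 479310385)), Rational(1, 2)) = Pow(Rational(30820867508606, 479310385), Rational(1, 2)) = Mul(Rational(7, 479310385), Pow(301484936154774136190, Rational(1, 2)))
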